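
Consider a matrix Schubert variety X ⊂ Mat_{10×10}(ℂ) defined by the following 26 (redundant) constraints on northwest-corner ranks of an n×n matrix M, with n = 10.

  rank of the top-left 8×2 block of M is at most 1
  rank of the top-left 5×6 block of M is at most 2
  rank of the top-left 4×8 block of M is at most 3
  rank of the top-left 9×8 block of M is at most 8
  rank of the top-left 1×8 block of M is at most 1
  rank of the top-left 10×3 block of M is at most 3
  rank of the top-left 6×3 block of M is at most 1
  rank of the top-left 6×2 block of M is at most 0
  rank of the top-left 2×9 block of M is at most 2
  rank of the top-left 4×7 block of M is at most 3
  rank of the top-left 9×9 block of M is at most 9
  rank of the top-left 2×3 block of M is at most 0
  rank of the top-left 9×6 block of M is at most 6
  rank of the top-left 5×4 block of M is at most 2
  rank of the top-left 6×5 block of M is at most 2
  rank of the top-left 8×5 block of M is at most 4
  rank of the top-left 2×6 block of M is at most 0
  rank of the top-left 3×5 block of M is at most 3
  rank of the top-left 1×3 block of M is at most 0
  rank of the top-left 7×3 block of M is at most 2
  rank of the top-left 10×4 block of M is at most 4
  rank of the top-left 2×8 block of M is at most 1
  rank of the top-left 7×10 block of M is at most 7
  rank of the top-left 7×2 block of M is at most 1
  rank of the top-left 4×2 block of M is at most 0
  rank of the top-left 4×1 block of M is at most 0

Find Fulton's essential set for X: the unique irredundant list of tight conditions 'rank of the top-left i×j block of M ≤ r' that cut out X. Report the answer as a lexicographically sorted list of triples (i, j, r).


Rank table r_w(10×10) implied by the 26 constraints:

  row 1: 0 0 0 0 0 0 1 1 1 1
  row 2: 0 0 0 0 0 0 1 1 2 2
  row 3: 0 0 1 1 1 1 2 2 3 3
  row 4: 0 0 1 2 2 2 3 3 4 4
  row 5: 0 0 1 2 2 2 3 4 5 5
  row 6: 0 0 1 2 2 3 4 5 6 6
  row 7: 1 1 2 3 3 4 5 6 7 7
  row 8: 1 1 2 3 4 5 6 7 8 8
  row 9: 1 2 3 4 5 6 7 8 9 9
  row 10: 1 2 3 4 5 6 7 8 9 10

hence w(1..10) = (7, 9, 3, 4, 8, 6, 1, 5, 2, 10).

Fulton essential set (6 of the 25 Rothe cells):

[(2, 6, 0), (2, 8, 1), (5, 6, 2), (6, 2, 0), (6, 5, 2), (8, 2, 1)]


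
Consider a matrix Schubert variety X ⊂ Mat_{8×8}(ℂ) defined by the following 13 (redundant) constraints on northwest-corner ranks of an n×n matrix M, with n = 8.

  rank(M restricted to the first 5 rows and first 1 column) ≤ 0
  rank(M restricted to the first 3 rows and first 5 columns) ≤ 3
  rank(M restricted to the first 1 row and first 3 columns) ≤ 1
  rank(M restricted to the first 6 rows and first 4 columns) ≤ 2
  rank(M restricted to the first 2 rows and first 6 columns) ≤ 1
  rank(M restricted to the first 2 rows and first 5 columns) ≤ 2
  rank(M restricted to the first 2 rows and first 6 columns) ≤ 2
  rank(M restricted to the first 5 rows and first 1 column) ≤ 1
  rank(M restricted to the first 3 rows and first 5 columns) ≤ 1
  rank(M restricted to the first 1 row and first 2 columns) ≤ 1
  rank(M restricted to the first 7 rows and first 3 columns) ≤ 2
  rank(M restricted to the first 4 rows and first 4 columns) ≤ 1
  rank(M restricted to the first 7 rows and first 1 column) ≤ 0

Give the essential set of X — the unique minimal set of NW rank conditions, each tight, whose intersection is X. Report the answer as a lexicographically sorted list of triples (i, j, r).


Propagating the 13 rank bounds to every northwest block:

  i=1: 0 1 1 1 1 1 1 1
  i=2: 0 1 1 1 1 1 2 2
  i=3: 0 1 1 1 1 2 3 3
  i=4: 0 1 1 1 2 3 4 4
  i=5: 0 1 2 2 3 4 5 5
  i=6: 0 1 2 2 3 4 5 6
  i=7: 0 1 2 3 4 5 6 7
  i=8: 1 2 3 4 5 6 7 8

reading off 1-entries of Δ²R: w = (2, 7, 6, 5, 3, 8, 4, 1).

5 SE-corners of the 17-cell Rothe diagram give Ess(w):

[(2, 6, 1), (3, 5, 1), (4, 4, 1), (6, 4, 2), (7, 1, 0)]


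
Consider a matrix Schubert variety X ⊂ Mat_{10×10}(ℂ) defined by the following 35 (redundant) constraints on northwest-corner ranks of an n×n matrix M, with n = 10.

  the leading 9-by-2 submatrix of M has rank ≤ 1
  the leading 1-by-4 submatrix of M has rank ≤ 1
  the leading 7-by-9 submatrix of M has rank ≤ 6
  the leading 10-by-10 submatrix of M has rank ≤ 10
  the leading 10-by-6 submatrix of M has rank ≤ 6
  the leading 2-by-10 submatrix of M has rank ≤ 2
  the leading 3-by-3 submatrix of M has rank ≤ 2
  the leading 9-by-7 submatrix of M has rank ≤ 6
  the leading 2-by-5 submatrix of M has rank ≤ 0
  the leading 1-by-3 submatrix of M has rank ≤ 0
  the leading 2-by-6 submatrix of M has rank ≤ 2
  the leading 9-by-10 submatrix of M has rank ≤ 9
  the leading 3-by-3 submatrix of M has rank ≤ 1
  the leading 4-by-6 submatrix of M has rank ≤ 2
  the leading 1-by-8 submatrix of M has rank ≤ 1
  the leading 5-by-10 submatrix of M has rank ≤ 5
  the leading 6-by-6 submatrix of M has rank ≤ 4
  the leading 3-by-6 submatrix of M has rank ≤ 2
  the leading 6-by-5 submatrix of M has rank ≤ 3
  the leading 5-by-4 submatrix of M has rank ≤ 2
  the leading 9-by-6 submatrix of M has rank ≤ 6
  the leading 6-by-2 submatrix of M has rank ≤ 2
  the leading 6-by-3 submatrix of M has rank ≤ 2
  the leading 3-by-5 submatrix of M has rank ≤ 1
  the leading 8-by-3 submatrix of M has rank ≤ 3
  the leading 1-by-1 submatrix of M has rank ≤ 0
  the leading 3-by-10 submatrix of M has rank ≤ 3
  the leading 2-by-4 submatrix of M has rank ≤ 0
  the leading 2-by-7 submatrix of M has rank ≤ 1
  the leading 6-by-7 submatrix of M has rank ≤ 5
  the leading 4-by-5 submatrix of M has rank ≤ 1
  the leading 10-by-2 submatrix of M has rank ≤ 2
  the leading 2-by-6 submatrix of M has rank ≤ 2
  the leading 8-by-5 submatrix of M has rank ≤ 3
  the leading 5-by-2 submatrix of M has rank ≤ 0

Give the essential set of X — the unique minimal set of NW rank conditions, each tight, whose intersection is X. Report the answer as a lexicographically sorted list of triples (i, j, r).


Recovering R(i,j) via the rank-extension bound from the 35 conditions:

  R[1]: 0  0  0  0  0  1  1  1  1  1
  R[2]: 0  0  0  0  0  1  1  2  2  2
  R[3]: 0  0  1  1  1  2  2  3  3  3
  R[4]: 0  0  1  1  1  2  3  4  4  4
  R[5]: 0  0  1  2  2  3  4  5  5  5
  R[6]: 1  1  2  3  3  4  5  6  6  6
  R[7]: 1  1  2  3  3  4  5  6  6  7
  R[8]: 1  1  2  3  3  4  5  6  7  8
  R[9]: 1  1  2  3  4  5  6  7  8  9
  R[10]: 1  2  3  4  5  6  7  8  9  10

second differences of R give the permutation w = (6, 8, 3, 7, 4, 1, 10, 9, 5, 2).

|D(w)|=25, |Ess(w)|=7:

[(2, 5, 0), (2, 7, 1), (4, 5, 1), (5, 2, 0), (7, 9, 6), (8, 5, 3), (9, 2, 1)]


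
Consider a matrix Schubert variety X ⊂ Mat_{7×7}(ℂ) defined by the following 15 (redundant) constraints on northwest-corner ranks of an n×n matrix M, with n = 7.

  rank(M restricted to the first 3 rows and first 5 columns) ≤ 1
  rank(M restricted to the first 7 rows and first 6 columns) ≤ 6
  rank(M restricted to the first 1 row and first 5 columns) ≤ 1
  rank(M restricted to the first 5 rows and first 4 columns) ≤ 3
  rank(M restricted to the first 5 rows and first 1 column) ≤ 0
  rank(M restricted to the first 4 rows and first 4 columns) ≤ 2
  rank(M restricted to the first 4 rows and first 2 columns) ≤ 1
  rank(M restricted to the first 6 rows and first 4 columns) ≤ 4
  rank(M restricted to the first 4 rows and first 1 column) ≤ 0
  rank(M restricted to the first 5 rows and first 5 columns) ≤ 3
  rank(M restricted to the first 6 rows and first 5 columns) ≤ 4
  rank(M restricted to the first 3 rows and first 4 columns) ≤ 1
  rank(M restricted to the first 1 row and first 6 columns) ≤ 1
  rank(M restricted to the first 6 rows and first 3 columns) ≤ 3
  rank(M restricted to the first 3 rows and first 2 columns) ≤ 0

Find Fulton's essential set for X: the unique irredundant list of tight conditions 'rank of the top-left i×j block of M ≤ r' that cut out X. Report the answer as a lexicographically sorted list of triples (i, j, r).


Reconstructing r_w from the 15 given conditions:

  row 1: 0 0 1 1 1 1 1
  row 2: 0 0 1 1 1 2 2
  row 3: 0 0 1 1 1 2 3
  row 4: 0 1 2 2 2 3 4
  row 5: 0 1 2 3 3 4 5
  row 6: 1 2 3 4 4 5 6
  row 7: 1 2 3 4 5 6 7

second differences of R give the permutation w = (3, 6, 7, 2, 4, 1, 5).

|D(w)|=12, |Ess(w)|=3:

[(3, 2, 0), (3, 5, 1), (5, 1, 0)]


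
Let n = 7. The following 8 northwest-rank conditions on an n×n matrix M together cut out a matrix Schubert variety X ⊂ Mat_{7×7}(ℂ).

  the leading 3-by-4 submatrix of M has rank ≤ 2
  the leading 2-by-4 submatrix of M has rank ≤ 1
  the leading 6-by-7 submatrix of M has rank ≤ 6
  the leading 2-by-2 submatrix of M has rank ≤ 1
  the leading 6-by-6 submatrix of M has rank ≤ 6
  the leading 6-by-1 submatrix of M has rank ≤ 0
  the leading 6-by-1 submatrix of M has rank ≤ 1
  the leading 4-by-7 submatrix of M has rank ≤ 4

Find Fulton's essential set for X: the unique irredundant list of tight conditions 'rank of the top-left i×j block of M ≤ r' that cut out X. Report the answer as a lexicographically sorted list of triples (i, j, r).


Propagating the 8 rank bounds to every northwest block:

  R[1]: 0  1  1  1  1  1  1
  R[2]: 0  1  1  1  2  2  2
  R[3]: 0  1  2  2  3  3  3
  R[4]: 0  1  2  3  4  4  4
  R[5]: 0  1  2  3  4  5  5
  R[6]: 0  1  2  3  4  5  6
  R[7]: 1  2  3  4  5  6  7

giving w = (2, 5, 3, 4, 6, 7, 1) via Δ²R.

2 SE-corners of the 8-cell Rothe diagram give Ess(w):

[(2, 4, 1), (6, 1, 0)]


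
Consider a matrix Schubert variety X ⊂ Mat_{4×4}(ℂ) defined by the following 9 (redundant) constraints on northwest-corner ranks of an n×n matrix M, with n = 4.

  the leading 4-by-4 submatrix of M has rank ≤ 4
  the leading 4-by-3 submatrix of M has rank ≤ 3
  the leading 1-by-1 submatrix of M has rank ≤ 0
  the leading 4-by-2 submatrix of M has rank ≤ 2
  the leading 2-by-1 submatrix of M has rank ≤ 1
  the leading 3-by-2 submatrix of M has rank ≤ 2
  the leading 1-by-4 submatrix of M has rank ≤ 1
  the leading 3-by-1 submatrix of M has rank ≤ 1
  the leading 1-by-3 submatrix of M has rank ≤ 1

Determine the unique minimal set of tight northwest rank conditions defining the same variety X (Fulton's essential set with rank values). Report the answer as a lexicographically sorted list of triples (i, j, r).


Rank table r_w(4×4) implied by the 9 constraints:

  0 1 1 1
  1 2 2 2
  1 2 3 3
  1 2 3 4

giving w = (2, 1, 3, 4) via Δ²R.

1 SE-corner of the 1-cell Rothe diagram gives Ess(w):

[(1, 1, 0)]


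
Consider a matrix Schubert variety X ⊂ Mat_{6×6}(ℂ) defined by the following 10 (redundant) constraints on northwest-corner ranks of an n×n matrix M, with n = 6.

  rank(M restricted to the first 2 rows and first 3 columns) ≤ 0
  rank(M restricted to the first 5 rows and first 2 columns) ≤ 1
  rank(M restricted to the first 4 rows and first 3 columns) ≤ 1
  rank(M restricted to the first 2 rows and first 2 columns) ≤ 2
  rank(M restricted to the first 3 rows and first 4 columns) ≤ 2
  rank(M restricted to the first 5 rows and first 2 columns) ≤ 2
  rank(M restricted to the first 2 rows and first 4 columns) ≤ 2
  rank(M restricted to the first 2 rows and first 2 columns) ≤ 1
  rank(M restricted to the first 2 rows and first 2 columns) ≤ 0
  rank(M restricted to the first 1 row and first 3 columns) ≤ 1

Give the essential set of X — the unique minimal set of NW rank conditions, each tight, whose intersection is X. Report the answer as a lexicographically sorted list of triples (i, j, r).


Reconstructing r_w from the 10 given conditions:

  i=1: 0  0  0  1  1  1
  i=2: 0  0  0  1  2  2
  i=3: 1  1  1  2  3  3
  i=4: 1  1  1  2  3  4
  i=5: 1  1  2  3  4  5
  i=6: 1  2  3  4  5  6

so w = (4, 5, 1, 6, 3, 2).

|D(w)|=9, |Ess(w)|=3:

[(2, 3, 0), (4, 3, 1), (5, 2, 1)]


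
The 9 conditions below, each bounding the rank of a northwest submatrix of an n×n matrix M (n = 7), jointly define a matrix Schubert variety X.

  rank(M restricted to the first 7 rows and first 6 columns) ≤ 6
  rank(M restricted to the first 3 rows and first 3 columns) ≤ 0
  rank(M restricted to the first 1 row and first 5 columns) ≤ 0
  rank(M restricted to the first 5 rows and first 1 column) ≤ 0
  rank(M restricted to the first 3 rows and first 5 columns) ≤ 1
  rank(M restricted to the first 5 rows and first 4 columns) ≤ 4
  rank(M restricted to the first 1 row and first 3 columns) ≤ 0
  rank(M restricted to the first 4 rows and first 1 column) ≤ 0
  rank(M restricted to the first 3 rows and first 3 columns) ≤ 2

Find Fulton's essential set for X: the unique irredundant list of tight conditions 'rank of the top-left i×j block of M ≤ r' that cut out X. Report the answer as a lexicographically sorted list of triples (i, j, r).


Rank table r_w(7×7) implied by the 9 constraints:

  row 1: 0 0 0 0 0 1 1
  row 2: 0 0 0 1 1 2 2
  row 3: 0 0 0 1 1 2 3
  row 4: 0 1 1 2 2 3 4
  row 5: 0 1 2 3 3 4 5
  row 6: 1 2 3 4 4 5 6
  row 7: 1 2 3 4 5 6 7

second differences of R give the permutation w = (6, 4, 7, 2, 3, 1, 5).

D(w) has 14 cells with 4 SE-corners; essential set:

[(1, 5, 0), (3, 3, 0), (3, 5, 1), (5, 1, 0)]


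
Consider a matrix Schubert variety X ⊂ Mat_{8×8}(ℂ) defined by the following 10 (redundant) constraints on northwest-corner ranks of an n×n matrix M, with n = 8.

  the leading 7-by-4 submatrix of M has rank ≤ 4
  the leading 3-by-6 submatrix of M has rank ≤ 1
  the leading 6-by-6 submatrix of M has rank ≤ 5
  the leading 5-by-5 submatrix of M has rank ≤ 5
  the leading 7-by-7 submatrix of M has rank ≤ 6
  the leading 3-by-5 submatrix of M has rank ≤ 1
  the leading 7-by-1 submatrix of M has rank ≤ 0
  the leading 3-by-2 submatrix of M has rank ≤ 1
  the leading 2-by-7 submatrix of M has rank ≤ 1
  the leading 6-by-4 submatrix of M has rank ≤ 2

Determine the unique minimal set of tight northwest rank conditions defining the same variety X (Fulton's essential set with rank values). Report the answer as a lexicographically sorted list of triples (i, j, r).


The tightest implied rank at each (i,j), from the 10 conditions:

  i=1: 0 1 1 1 1 1 1 1
  i=2: 0 1 1 1 1 1 1 2
  i=3: 0 1 1 1 1 1 2 3
  i=4: 0 1 2 2 2 2 3 4
  i=5: 0 1 2 2 3 3 4 5
  i=6: 0 1 2 2 3 4 5 6
  i=7: 0 1 2 3 4 5 6 7
  i=8: 1 2 3 4 5 6 7 8

reading off 1-entries of Δ²R: w = (2, 8, 7, 3, 5, 6, 4, 1).

D(w) has 18 cells with 4 SE-corners; essential set:

[(2, 7, 1), (3, 6, 1), (6, 4, 2), (7, 1, 0)]


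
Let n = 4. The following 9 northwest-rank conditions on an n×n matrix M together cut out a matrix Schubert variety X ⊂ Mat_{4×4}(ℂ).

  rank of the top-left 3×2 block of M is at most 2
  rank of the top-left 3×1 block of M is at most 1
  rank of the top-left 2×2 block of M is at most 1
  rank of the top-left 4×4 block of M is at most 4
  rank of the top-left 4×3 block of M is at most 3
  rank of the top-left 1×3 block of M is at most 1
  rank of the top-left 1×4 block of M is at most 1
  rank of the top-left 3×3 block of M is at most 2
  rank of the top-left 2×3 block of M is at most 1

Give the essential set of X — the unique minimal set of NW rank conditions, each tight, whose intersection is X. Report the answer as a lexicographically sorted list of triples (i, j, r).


Propagating the 9 rank bounds to every northwest block:

  R[1]: 1 | 1 | 1 | 1
  R[2]: 1 | 1 | 1 | 2
  R[3]: 1 | 2 | 2 | 3
  R[4]: 1 | 2 | 3 | 4

hence w(1..4) = (1, 4, 2, 3).

Rothe diagram D(w) (2 cells), 1 SE-corner (essential condition):

[(2, 3, 1)]


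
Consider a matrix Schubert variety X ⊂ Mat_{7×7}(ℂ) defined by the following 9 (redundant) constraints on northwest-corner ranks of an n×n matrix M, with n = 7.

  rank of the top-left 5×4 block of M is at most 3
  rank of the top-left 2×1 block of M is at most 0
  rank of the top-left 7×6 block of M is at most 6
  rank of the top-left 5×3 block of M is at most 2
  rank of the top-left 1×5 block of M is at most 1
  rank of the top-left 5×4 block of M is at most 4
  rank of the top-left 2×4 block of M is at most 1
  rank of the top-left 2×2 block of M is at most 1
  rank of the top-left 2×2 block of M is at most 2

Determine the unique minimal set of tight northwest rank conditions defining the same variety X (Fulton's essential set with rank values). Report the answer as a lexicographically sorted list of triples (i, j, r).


Computing R[i][j] = min implied NW-rank bound (n=7, 9 conditions):

  row 1: 0  1  1  1  1  1  1
  row 2: 0  1  1  1  2  2  2
  row 3: 1  2  2  2  3  3  3
  row 4: 1  2  2  3  4  4  4
  row 5: 1  2  2  3  4  5  5
  row 6: 1  2  3  4  5  6  6
  row 7: 1  2  3  4  5  6  7

giving w = (2, 5, 1, 4, 6, 3, 7) via Δ²R.

|D(w)|=6, |Ess(w)|=3:

[(2, 1, 0), (2, 4, 1), (5, 3, 2)]


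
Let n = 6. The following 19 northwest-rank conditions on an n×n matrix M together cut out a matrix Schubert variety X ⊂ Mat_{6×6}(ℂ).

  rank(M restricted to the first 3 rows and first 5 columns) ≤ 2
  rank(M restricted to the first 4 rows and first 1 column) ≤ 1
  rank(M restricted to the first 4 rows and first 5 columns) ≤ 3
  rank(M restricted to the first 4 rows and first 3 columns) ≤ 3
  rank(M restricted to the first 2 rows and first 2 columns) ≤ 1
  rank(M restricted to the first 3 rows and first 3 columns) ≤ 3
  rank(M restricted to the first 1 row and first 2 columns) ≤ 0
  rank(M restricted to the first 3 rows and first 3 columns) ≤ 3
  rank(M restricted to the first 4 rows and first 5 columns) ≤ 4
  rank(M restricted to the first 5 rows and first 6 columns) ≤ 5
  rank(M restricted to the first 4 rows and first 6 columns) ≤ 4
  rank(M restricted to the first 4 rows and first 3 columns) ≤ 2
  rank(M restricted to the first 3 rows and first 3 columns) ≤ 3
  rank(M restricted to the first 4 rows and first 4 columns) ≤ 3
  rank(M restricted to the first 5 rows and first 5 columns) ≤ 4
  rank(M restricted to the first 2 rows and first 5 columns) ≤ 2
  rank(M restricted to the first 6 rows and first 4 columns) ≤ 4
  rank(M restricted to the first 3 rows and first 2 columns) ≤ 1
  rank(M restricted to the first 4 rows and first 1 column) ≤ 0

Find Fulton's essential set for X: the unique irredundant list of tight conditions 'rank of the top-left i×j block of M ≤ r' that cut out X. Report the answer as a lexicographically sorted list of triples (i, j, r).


The tightest implied rank at each (i,j), from the 19 conditions:

  i=1: 0 0 1 1 1 1
  i=2: 0 1 2 2 2 2
  i=3: 0 1 2 2 2 3
  i=4: 0 1 2 3 3 4
  i=5: 1 2 3 4 4 5
  i=6: 1 2 3 4 5 6

reading off 1-entries of Δ²R: w = (3, 2, 6, 4, 1, 5).

Rothe diagram D(w) (7 cells), 3 SE-corners (essential conditions):

[(1, 2, 0), (3, 5, 2), (4, 1, 0)]


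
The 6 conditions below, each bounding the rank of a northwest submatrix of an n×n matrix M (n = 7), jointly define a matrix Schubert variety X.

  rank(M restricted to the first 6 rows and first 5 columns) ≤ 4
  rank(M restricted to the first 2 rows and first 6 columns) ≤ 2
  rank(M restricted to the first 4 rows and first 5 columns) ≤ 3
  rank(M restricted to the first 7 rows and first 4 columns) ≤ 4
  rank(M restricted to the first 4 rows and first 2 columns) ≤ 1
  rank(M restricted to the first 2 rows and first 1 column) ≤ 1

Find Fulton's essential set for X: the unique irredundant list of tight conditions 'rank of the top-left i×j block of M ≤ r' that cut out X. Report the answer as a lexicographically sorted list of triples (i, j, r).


Computing R[i][j] = min implied NW-rank bound (n=7, 6 conditions):

  1, 1, 1, 1, 1, 1, 1
  1, 1, 2, 2, 2, 2, 2
  1, 1, 2, 3, 3, 3, 3
  1, 1, 2, 3, 3, 4, 4
  1, 2, 3, 4, 4, 5, 5
  1, 2, 3, 4, 4, 5, 6
  1, 2, 3, 4, 5, 6, 7

second differences of R give the permutation w = (1, 3, 4, 6, 2, 7, 5).

3 SE-corners of the 5-cell Rothe diagram give Ess(w):

[(4, 2, 1), (4, 5, 3), (6, 5, 4)]


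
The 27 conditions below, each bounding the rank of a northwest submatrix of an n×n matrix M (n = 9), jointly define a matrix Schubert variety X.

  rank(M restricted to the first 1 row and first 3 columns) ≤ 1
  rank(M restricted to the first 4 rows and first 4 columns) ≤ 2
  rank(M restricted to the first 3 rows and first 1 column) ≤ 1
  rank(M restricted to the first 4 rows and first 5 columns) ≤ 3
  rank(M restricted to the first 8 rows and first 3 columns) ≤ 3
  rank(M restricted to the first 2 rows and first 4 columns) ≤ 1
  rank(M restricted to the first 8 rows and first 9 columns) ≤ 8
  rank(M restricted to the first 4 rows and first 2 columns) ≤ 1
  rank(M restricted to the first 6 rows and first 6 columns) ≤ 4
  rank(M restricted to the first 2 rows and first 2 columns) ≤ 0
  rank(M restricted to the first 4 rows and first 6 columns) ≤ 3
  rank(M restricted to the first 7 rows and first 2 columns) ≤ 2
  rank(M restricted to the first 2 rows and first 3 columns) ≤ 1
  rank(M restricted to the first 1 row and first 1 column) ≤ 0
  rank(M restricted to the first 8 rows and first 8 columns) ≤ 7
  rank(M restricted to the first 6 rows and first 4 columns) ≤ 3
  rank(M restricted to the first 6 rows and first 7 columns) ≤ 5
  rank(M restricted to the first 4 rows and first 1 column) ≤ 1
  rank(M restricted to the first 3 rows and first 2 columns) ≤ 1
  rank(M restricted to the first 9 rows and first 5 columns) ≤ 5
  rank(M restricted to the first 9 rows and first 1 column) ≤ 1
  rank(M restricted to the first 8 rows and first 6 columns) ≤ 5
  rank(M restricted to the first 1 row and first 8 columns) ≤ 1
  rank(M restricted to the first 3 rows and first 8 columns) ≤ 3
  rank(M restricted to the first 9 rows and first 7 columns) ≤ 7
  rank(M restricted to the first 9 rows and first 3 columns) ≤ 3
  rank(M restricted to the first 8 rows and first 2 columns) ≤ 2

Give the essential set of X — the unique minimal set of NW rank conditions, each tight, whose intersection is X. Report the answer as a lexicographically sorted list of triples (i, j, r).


Computing R[i][j] = min implied NW-rank bound (n=9, 27 conditions):

  row 1: 0, 0, 1, 1, 1, 1, 1, 1, 1
  row 2: 0, 0, 1, 1, 2, 2, 2, 2, 2
  row 3: 1, 1, 2, 2, 3, 3, 3, 3, 3
  row 4: 1, 1, 2, 2, 3, 3, 4, 4, 4
  row 5: 1, 2, 3, 3, 4, 4, 5, 5, 5
  row 6: 1, 2, 3, 3, 4, 4, 5, 6, 6
  row 7: 1, 2, 3, 4, 5, 5, 6, 7, 7
  row 8: 1, 2, 3, 4, 5, 5, 6, 7, 8
  row 9: 1, 2, 3, 4, 5, 6, 7, 8, 9

giving w = (3, 5, 1, 7, 2, 8, 4, 9, 6) via Δ²R.

ℓ(w)=11; the 8 essential cells (i,j,r):

[(2, 2, 0), (2, 4, 1), (4, 2, 1), (4, 4, 2), (4, 6, 3), (6, 4, 3), (6, 6, 4), (8, 6, 5)]


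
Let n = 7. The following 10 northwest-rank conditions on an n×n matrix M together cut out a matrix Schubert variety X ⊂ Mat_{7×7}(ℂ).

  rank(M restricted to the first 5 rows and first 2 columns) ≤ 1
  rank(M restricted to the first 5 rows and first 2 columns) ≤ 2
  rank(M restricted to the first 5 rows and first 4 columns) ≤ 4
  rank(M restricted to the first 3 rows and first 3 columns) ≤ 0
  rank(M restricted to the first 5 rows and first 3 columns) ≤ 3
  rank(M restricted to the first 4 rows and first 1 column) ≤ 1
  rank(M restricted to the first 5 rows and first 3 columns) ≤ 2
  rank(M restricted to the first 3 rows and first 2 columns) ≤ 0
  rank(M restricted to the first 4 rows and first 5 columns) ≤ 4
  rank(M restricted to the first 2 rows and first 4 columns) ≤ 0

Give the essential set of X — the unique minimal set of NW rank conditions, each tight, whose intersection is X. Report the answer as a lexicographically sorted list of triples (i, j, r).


Propagating the 10 rank bounds to every northwest block:

  0, 0, 0, 0, 1, 1, 1
  0, 0, 0, 0, 1, 2, 2
  0, 0, 0, 1, 2, 3, 3
  1, 1, 1, 2, 3, 4, 4
  1, 1, 2, 3, 4, 5, 5
  1, 2, 3, 4, 5, 6, 6
  1, 2, 3, 4, 5, 6, 7

reading off 1-entries of Δ²R: w = (5, 6, 4, 1, 3, 2, 7).

ℓ(w)=12; the 3 essential cells (i,j,r):

[(2, 4, 0), (3, 3, 0), (5, 2, 1)]


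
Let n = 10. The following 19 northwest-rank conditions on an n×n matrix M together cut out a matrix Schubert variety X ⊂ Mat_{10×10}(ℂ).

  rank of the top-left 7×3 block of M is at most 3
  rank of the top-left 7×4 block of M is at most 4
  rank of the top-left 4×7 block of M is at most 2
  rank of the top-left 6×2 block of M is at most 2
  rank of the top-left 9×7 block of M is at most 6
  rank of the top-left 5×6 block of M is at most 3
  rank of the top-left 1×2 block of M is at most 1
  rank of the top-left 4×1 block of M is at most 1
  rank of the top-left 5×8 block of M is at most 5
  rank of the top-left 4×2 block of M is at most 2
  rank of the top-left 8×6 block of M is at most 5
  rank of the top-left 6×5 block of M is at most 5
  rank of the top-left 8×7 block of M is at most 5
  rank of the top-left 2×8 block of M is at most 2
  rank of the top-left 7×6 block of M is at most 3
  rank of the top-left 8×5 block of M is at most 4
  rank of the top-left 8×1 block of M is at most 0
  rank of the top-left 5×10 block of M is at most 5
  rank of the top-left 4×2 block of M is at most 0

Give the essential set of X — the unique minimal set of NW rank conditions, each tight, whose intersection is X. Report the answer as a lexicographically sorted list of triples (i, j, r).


Rank table r_w(10×10) implied by the 19 constraints:

  0 | 0 | 1 | 1 | 1 | 1 | 1 | 1 | 1 | 1
  0 | 0 | 1 | 2 | 2 | 2 | 2 | 2 | 2 | 2
  0 | 0 | 1 | 2 | 2 | 2 | 2 | 3 | 3 | 3
  0 | 0 | 1 | 2 | 2 | 2 | 2 | 3 | 4 | 4
  0 | 1 | 2 | 3 | 3 | 3 | 3 | 4 | 5 | 5
  0 | 1 | 2 | 3 | 3 | 3 | 4 | 5 | 6 | 6
  0 | 1 | 2 | 3 | 3 | 3 | 4 | 5 | 6 | 7
  0 | 1 | 2 | 3 | 4 | 4 | 5 | 6 | 7 | 8
  1 | 2 | 3 | 4 | 5 | 5 | 6 | 7 | 8 | 9
  1 | 2 | 3 | 4 | 5 | 6 | 7 | 8 | 9 | 10

giving w = (3, 4, 8, 9, 2, 7, 10, 5, 1, 6) via Δ²R.

Fulton essential set (4 of the 22 Rothe cells):

[(4, 2, 0), (4, 7, 2), (7, 6, 3), (8, 1, 0)]


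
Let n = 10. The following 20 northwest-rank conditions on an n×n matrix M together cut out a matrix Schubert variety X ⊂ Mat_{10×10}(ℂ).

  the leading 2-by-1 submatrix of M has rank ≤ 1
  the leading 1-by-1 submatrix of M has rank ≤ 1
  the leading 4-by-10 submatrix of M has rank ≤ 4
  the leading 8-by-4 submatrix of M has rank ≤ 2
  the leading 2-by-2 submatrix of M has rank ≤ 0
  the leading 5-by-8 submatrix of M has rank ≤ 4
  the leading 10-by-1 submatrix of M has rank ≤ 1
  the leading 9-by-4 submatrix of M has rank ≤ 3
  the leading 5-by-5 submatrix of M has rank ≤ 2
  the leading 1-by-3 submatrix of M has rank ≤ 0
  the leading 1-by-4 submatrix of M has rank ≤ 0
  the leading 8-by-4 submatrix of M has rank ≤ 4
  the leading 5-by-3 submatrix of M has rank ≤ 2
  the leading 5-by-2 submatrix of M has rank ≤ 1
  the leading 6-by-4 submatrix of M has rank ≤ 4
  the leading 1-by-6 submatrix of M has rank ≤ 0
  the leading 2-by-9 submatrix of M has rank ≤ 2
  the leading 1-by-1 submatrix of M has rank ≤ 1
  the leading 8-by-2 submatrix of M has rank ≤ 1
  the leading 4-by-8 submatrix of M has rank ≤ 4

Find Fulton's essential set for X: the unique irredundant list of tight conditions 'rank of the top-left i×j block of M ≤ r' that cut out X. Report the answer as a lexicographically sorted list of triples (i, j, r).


Computing R[i][j] = min implied NW-rank bound (n=10, 20 conditions):

  0 | 0 | 0 | 0 | 0 | 0 | 1 | 1 | 1 | 1
  0 | 0 | 1 | 1 | 1 | 1 | 2 | 2 | 2 | 2
  1 | 1 | 2 | 2 | 2 | 2 | 3 | 3 | 3 | 3
  1 | 1 | 2 | 2 | 2 | 3 | 4 | 4 | 4 | 4
  1 | 1 | 2 | 2 | 2 | 3 | 4 | 4 | 5 | 5
  1 | 1 | 2 | 2 | 3 | 4 | 5 | 5 | 6 | 6
  1 | 1 | 2 | 2 | 3 | 4 | 5 | 6 | 7 | 7
  1 | 1 | 2 | 2 | 3 | 4 | 5 | 6 | 7 | 8
  1 | 2 | 3 | 3 | 4 | 5 | 6 | 7 | 8 | 9
  1 | 2 | 3 | 4 | 5 | 6 | 7 | 8 | 9 | 10

reading off 1-entries of Δ²R: w = (7, 3, 1, 6, 9, 5, 8, 10, 2, 4).

|D(w)|=21, |Ess(w)|=6:

[(1, 6, 0), (2, 2, 0), (5, 5, 2), (5, 8, 4), (8, 2, 1), (8, 4, 2)]


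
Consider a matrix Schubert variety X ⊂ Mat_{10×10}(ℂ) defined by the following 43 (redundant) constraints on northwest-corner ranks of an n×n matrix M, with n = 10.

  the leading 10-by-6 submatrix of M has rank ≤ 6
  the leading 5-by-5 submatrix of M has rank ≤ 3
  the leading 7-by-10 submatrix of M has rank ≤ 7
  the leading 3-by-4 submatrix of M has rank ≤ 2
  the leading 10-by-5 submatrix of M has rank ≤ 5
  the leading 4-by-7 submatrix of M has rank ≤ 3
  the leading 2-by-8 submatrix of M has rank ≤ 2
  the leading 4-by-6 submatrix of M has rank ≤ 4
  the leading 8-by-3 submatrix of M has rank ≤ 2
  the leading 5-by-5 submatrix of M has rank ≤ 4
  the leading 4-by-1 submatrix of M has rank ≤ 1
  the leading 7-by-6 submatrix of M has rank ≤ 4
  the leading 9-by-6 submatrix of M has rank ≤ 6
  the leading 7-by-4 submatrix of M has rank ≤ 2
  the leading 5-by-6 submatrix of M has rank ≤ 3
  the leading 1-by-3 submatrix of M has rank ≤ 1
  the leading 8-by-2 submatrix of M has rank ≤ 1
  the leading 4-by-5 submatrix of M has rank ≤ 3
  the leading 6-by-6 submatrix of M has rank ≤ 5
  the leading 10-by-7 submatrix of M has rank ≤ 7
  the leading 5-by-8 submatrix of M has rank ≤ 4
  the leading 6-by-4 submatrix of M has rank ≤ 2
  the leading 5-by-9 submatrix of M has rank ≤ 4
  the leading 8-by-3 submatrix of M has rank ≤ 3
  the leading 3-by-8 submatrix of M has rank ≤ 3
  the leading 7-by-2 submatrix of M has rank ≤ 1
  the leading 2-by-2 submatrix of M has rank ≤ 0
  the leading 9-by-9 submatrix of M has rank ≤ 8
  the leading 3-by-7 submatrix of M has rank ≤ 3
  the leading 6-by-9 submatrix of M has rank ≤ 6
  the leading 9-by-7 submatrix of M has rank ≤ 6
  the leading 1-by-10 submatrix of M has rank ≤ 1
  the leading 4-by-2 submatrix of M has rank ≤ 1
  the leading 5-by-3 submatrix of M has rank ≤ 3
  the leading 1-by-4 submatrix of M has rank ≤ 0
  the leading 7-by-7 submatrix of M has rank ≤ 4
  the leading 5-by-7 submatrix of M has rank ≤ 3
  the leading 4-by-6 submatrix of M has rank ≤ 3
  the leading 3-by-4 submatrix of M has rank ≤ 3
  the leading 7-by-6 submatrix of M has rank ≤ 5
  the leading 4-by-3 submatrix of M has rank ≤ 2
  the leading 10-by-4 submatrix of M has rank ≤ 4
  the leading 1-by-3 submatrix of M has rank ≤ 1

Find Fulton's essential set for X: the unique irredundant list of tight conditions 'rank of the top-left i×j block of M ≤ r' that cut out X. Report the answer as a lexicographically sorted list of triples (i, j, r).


Propagating the 43 rank bounds to every northwest block:

  R[1]: 0  0  0  0  1  1  1  1  1  1
  R[2]: 0  0  1  1  2  2  2  2  2  2
  R[3]: 1  1  2  2  3  3  3  3  3  3
  R[4]: 1  1  2  2  3  3  3  4  4  4
  R[5]: 1  1  2  2  3  3  3  4  4  5
  R[6]: 1  1  2  2  3  4  4  5  5  6
  R[7]: 1  1  2  2  3  4  4  5  6  7
  R[8]: 1  1  2  3  4  5  5  6  7  8
  R[9]: 1  2  3  4  5  6  6  7  8  9
  R[10]: 1  2  3  4  5  6  7  8  9  10

the unique w with this rank table is (5, 3, 1, 8, 10, 6, 9, 4, 2, 7).

|D(w)|=21, |Ess(w)|=7:

[(1, 4, 0), (2, 2, 0), (5, 7, 3), (5, 9, 4), (7, 4, 2), (7, 7, 4), (8, 2, 1)]


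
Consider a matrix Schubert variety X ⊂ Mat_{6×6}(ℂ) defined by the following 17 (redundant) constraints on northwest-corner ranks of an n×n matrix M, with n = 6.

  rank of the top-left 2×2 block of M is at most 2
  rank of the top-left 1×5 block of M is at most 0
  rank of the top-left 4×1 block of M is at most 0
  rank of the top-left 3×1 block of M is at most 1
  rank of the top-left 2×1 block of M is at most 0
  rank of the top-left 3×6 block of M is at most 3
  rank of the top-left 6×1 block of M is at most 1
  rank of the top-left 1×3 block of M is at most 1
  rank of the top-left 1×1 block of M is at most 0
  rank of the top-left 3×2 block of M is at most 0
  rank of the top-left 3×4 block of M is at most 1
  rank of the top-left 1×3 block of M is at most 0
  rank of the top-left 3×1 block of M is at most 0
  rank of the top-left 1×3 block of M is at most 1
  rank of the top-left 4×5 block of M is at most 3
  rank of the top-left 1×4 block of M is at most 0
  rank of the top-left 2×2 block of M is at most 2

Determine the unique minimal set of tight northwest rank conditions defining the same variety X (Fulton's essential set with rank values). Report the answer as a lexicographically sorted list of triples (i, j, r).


The tightest implied rank at each (i,j), from the 17 conditions:

  i=1: 0 0 0 0 0 1
  i=2: 0 0 1 1 1 2
  i=3: 0 0 1 1 2 3
  i=4: 0 1 2 2 3 4
  i=5: 1 2 3 3 4 5
  i=6: 1 2 3 4 5 6

giving w = (6, 3, 5, 2, 1, 4) via Δ²R.

Fulton essential set (4 of the 11 Rothe cells):

[(1, 5, 0), (3, 2, 0), (3, 4, 1), (4, 1, 0)]


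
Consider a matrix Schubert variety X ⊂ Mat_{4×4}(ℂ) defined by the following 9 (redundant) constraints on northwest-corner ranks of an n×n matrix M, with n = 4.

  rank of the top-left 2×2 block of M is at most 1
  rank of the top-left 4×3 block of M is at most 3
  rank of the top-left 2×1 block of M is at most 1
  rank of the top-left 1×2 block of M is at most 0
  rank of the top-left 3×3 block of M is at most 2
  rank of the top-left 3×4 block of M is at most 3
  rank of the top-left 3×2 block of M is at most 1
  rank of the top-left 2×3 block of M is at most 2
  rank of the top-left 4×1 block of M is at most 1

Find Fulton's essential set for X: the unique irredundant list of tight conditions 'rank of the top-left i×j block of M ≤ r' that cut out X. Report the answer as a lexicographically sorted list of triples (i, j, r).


Recovering R(i,j) via the rank-extension bound from the 9 conditions:

  R[1]: 0 0 1 1
  R[2]: 1 1 2 2
  R[3]: 1 1 2 3
  R[4]: 1 2 3 4

giving w = (3, 1, 4, 2) via Δ²R.

Fulton essential set (2 of the 3 Rothe cells):

[(1, 2, 0), (3, 2, 1)]


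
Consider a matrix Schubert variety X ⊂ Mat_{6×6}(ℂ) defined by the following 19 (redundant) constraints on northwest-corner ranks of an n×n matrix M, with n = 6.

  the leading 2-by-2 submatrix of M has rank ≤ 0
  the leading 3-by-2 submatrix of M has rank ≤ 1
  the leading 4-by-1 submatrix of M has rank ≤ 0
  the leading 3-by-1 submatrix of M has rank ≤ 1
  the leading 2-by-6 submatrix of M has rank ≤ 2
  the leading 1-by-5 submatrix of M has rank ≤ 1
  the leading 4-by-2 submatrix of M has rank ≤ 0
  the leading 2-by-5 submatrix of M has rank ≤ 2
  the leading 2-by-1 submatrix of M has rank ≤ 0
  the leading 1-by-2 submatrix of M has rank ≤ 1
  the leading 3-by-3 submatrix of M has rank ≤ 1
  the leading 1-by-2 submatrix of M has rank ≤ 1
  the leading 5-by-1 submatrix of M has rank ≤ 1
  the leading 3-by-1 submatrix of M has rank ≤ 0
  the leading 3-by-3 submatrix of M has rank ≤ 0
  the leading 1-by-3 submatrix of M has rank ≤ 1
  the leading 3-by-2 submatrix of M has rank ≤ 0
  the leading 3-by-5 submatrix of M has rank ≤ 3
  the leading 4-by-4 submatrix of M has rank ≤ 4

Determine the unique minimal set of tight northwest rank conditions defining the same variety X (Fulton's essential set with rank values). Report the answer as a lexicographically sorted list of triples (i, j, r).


The tightest implied rank at each (i,j), from the 19 conditions:

  R[1]: 0 0 0 1 1 1
  R[2]: 0 0 0 1 2 2
  R[3]: 0 0 0 1 2 3
  R[4]: 0 0 1 2 3 4
  R[5]: 1 1 2 3 4 5
  R[6]: 1 2 3 4 5 6

so w = (4, 5, 6, 3, 1, 2).

D(w) has 11 cells with 2 SE-corners; essential set:

[(3, 3, 0), (4, 2, 0)]


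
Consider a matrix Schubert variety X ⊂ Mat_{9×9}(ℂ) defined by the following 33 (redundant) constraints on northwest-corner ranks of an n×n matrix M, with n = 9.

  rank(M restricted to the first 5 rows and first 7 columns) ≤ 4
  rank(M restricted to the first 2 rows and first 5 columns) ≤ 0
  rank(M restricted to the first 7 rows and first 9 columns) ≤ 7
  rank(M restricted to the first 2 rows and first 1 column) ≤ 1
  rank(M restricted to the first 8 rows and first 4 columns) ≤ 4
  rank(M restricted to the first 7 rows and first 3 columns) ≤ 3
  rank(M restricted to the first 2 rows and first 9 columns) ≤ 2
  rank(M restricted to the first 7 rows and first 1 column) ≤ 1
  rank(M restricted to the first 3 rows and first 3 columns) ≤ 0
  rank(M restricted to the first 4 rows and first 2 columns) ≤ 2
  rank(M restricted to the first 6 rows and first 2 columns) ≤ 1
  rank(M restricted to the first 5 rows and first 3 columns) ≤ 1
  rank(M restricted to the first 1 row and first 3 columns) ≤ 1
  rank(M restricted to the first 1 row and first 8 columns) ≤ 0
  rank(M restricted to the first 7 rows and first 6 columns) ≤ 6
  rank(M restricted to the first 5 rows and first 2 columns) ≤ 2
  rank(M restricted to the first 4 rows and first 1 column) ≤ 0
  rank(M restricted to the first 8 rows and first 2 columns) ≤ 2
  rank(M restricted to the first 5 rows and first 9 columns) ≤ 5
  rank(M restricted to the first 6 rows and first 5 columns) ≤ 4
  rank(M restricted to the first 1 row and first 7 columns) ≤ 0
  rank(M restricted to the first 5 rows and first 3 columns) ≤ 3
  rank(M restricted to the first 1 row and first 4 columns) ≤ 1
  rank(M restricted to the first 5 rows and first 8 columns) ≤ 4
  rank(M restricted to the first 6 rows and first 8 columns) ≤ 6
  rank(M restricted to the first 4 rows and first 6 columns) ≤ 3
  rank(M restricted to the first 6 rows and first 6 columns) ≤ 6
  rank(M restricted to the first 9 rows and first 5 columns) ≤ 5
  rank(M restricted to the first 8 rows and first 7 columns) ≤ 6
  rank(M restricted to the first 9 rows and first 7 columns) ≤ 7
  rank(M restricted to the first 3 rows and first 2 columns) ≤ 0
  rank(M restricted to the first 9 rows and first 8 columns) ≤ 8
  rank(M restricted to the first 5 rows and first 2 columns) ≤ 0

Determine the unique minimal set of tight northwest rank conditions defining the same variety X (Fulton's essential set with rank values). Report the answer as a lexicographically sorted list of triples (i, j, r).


Computing R[i][j] = min implied NW-rank bound (n=9, 33 conditions):

  i=1: 0  0  0  0  0  0  0  0  1
  i=2: 0  0  0  0  0  1  1  1  2
  i=3: 0  0  0  1  1  2  2  2  3
  i=4: 0  0  1  2  2  3  3  3  4
  i=5: 0  0  1  2  3  4  4  4  5
  i=6: 1  1  2  3  4  5  5  5  6
  i=7: 1  2  3  4  5  6  6  6  7
  i=8: 1  2  3  4  5  6  6  7  8
  i=9: 1  2  3  4  5  6  7  8  9

reading off 1-entries of Δ²R: w = (9, 6, 4, 3, 5, 1, 2, 8, 7).

5 SE-corners of the 21-cell Rothe diagram give Ess(w):

[(1, 8, 0), (2, 5, 0), (3, 3, 0), (5, 2, 0), (8, 7, 6)]


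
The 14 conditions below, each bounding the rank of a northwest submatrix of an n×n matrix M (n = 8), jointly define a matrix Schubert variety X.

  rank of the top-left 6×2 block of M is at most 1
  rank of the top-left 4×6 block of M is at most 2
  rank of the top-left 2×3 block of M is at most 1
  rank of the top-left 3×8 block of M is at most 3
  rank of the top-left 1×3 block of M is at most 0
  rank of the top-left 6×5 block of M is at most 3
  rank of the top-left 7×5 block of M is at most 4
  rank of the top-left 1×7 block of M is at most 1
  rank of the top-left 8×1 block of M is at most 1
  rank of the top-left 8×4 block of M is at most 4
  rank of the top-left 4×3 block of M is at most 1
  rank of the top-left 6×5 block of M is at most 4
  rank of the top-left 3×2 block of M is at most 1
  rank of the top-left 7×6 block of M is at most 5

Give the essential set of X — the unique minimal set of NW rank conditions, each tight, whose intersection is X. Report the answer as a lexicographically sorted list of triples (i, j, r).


Computing R[i][j] = min implied NW-rank bound (n=8, 14 conditions):

  0 | 0 | 0 | 1 | 1 | 1 | 1 | 1
  1 | 1 | 1 | 2 | 2 | 2 | 2 | 2
  1 | 1 | 1 | 2 | 2 | 2 | 3 | 3
  1 | 1 | 1 | 2 | 2 | 2 | 3 | 4
  1 | 1 | 2 | 3 | 3 | 3 | 4 | 5
  1 | 1 | 2 | 3 | 3 | 4 | 5 | 6
  1 | 2 | 3 | 4 | 4 | 5 | 6 | 7
  1 | 2 | 3 | 4 | 5 | 6 | 7 | 8

the unique w with this rank table is (4, 1, 7, 8, 3, 6, 2, 5).

Rothe diagram D(w) (14 cells), 5 SE-corners (essential conditions):

[(1, 3, 0), (4, 3, 1), (4, 6, 2), (6, 2, 1), (6, 5, 3)]


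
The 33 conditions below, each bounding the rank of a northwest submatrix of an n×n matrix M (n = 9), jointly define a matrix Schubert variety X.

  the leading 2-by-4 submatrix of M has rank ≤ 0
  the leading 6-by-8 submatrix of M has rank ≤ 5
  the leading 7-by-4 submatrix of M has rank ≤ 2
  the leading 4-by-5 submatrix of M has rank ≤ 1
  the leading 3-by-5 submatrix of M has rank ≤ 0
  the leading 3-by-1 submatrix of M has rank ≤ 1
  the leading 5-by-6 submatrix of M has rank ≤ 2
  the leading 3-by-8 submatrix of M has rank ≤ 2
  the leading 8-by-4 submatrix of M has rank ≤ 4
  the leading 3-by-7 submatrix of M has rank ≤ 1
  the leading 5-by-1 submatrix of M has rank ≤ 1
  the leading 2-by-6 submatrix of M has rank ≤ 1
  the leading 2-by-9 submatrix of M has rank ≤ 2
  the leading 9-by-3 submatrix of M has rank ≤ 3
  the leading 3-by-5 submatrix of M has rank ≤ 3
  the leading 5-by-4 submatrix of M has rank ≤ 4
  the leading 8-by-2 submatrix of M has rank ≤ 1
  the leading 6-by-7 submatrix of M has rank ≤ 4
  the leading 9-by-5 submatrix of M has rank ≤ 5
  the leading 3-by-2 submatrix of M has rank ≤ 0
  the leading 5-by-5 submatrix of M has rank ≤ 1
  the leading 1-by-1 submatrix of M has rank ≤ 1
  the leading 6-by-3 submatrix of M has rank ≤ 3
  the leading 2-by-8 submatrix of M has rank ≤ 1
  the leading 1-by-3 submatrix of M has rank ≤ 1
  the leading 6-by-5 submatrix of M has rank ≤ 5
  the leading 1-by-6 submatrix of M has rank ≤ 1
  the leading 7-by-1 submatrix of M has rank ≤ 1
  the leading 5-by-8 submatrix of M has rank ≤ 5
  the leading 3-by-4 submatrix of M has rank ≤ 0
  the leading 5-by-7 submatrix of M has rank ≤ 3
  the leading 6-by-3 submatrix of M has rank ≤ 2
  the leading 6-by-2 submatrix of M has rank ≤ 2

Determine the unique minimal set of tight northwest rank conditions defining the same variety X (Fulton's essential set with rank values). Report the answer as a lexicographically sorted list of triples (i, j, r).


Propagating the 33 rank bounds to every northwest block:

  i=1: 0 | 0 | 0 | 0 | 0 | 1 | 1 | 1 | 1
  i=2: 0 | 0 | 0 | 0 | 0 | 1 | 1 | 1 | 2
  i=3: 0 | 0 | 0 | 0 | 0 | 1 | 1 | 2 | 3
  i=4: 1 | 1 | 1 | 1 | 1 | 2 | 2 | 3 | 4
  i=5: 1 | 1 | 1 | 1 | 1 | 2 | 3 | 4 | 5
  i=6: 1 | 1 | 2 | 2 | 2 | 3 | 4 | 5 | 6
  i=7: 1 | 1 | 2 | 2 | 3 | 4 | 5 | 6 | 7
  i=8: 1 | 1 | 2 | 3 | 4 | 5 | 6 | 7 | 8
  i=9: 1 | 2 | 3 | 4 | 5 | 6 | 7 | 8 | 9

reading off 1-entries of Δ²R: w = (6, 9, 8, 1, 7, 3, 5, 4, 2).

Rothe diagram D(w) (26 cells), 6 SE-corners (essential conditions):

[(2, 8, 1), (3, 5, 0), (3, 7, 1), (5, 5, 1), (7, 4, 2), (8, 2, 1)]
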